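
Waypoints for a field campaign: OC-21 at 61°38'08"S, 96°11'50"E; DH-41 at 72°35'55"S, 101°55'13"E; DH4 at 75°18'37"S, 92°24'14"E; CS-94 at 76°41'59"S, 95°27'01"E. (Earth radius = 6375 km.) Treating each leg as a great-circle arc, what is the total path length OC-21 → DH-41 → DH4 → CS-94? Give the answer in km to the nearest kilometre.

OC-21: φ = -61.63556°, λ = +96.19722°
DH-41: φ = -72.59861°, λ = +101.92028°
DH4: φ = -75.31028°, λ = +92.40389°
CS-94: φ = -76.69972°, λ = +95.45028°
OC-21→DH-41: c = 0.195030 rad, d = 1243.32 km
DH-41→DH4: c = 0.065790 rad, d = 419.41 km
DH4→CS-94: c = 0.027441 rad, d = 174.93 km
Total = 1243.32 + 419.41 + 174.93 = 1837.66 km

1838 km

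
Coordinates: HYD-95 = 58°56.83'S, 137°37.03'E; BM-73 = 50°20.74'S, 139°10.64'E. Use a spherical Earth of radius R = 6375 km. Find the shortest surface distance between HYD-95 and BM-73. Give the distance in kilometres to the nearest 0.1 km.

962.2 km

HYD-95: φ = -58.94717°, λ = +137.61717°
BM-73: φ = -50.34567°, λ = +139.17733°
Δφ = 8.6015°,  Δλ = 1.5602°
a = sin²(Δφ/2) + cos φ₁ cos φ₂ sin²(Δλ/2) = 0.005685
c = 2·arcsin(√a) = 0.150938 rad = 8.6481°
d = R·c = 6375 × 0.150938 = 962.2 km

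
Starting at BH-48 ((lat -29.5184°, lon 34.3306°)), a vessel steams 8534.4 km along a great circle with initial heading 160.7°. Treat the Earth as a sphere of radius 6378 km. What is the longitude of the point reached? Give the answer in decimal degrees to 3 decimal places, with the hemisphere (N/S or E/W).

162.391°E

δ = d/R = 8534.4/6378 = 1.338100 rad
φ₂ = arcsin(sin φ₁ cos δ + cos φ₁ sin δ cos θ)
   = arcsin(-0.49270·0.23060 + 0.87020·0.97305·-0.94380) = -65.89188°
λ₂ = λ₁ + atan2(sin θ sin δ cos φ₁, cos δ − sin φ₁ sin φ₂) = 162.39080°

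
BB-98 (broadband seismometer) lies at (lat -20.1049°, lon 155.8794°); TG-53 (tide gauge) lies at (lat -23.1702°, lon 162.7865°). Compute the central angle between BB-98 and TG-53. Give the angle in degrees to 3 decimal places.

Δφ = -3.0653°,  Δλ = 6.9071°
a = sin²(Δφ/2) + cos φ₁ cos φ₂ sin²(Δλ/2) = 0.003848
c = 2·arcsin(√a) = 0.124147 rad = 7.1131°

7.113°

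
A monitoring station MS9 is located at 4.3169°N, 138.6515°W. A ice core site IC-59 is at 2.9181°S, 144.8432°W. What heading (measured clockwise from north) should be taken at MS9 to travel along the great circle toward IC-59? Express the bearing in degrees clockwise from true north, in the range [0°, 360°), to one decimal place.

220.6°

Δλ = -6.1917°
y = sin Δλ · cos φ₂ = -0.107715
x = cos φ₁ sin φ₂ − sin φ₁ cos φ₂ cos Δλ = -0.125501
θ = atan2(y, x) = -139.3610° → 220.6390° (mod 360°)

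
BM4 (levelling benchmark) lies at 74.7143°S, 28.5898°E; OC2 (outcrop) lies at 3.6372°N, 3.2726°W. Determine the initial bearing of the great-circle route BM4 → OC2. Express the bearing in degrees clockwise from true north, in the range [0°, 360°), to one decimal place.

Δλ = -31.8624°
y = sin Δλ · cos φ₂ = -0.526818
x = cos φ₁ sin φ₂ − sin φ₁ cos φ₂ cos Δλ = 0.834346
θ = atan2(y, x) = -32.2689° → 327.7311° (mod 360°)

327.7°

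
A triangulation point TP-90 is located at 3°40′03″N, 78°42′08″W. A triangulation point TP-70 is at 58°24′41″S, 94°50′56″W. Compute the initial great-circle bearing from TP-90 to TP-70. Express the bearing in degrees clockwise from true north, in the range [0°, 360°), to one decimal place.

TP-90: φ = +3.66750°, λ = -78.70222°
TP-70: φ = -58.41139°, λ = -94.84889°
Δλ = -16.1467°
y = sin Δλ · cos φ₂ = -0.145672
x = cos φ₁ sin φ₂ − sin φ₁ cos φ₂ cos Δλ = -0.882271
θ = atan2(y, x) = -170.6245° → 189.3755° (mod 360°)

189.4°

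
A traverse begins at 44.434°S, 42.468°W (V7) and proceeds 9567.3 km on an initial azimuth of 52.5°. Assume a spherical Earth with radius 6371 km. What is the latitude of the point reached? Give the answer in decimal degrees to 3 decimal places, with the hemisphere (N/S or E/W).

22.663°N

δ = d/R = 9567.3/6371 = 1.501695 rad
φ₂ = arcsin(sin φ₁ cos δ + cos φ₁ sin δ cos θ)
   = arcsin(-0.70009·0.06905 + 0.71406·0.99761·0.60876) = 22.66329°
λ₂ = λ₁ + atan2(sin θ sin δ cos φ₁, cos δ − sin φ₁ sin φ₂) = 16.58976°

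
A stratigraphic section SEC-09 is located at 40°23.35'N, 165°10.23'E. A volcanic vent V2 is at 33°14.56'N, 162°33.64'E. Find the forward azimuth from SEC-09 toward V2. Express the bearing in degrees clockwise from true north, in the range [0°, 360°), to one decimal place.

SEC-09: φ = +40.38917°, λ = +165.17050°
V2: φ = +33.24267°, λ = +162.56067°
Δλ = -2.6098°
y = sin Δλ · cos φ₂ = -0.038083
x = cos φ₁ sin φ₂ − sin φ₁ cos φ₂ cos Δλ = -0.123845
θ = atan2(y, x) = -162.9070° → 197.0930° (mod 360°)

197.1°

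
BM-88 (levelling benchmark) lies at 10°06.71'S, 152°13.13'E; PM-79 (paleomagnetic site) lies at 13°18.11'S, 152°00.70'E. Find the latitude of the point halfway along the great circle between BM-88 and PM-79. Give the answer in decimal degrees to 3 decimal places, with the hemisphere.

11.707°S

BM-88: φ = -10.11183°, λ = +152.21883°
PM-79: φ = -13.30183°, λ = +152.01167°
Bx = cos φ₂ cos Δλ = 0.973165,  By = cos φ₂ sin Δλ = -0.003519
φₘ = atan2(sin φ₁ + sin φ₂, √((cos φ₁ + Bx)² + By²)) = -11.70685°
λₘ = λ₁ + atan2(By, cos φ₁ + Bx) = 152.11585°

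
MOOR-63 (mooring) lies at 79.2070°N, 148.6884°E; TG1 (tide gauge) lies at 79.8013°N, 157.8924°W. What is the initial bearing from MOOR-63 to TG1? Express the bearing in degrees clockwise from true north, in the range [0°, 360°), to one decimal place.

Δλ = 53.4192°
y = sin Δλ · cos φ₂ = 0.142184
x = cos φ₁ sin φ₂ − sin φ₁ cos φ₂ cos Δλ = 0.080648
θ = atan2(y, x) = 60.4378° → 60.4378° (mod 360°)

60.4°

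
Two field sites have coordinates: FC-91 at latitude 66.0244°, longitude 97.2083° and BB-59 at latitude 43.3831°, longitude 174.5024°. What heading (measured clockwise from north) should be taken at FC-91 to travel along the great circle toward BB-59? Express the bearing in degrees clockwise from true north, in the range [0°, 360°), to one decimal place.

Δλ = 77.2941°
y = sin Δλ · cos φ₂ = 0.708980
x = cos φ₁ sin φ₂ − sin φ₁ cos φ₂ cos Δλ = 0.133049
θ = atan2(y, x) = 79.3713° → 79.3713° (mod 360°)

79.4°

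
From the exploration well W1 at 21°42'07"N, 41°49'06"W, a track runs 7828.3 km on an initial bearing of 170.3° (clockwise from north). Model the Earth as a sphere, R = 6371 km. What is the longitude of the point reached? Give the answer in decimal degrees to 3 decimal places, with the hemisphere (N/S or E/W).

W1: φ = +21.70194°, λ = -41.81833°
δ = d/R = 7828.3/6371 = 1.228740 rad
φ₂ = arcsin(sin φ₁ cos δ + cos φ₁ sin δ cos θ)
   = arcsin(0.36978·0.33543 + 0.92912·0.94207·-0.98570) = -47.62474°
λ₂ = λ₁ + atan2(sin θ sin δ cos φ₁, cos δ − sin φ₁ sin φ₂) = -28.19679°

28.197°W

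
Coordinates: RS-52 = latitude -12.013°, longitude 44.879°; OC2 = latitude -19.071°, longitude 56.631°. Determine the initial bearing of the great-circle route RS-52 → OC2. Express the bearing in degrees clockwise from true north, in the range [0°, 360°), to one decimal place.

123.4°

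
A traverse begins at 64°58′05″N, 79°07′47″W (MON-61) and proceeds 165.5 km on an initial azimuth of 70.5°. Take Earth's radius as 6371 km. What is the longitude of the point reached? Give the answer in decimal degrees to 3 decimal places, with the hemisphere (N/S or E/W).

75.754°W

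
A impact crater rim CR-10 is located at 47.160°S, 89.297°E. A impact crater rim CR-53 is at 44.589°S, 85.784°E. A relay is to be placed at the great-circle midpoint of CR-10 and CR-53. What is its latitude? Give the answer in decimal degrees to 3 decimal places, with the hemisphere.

Bx = cos φ₂ cos Δλ = 0.710823,  By = cos φ₂ sin Δλ = -0.043638
φₘ = atan2(sin φ₁ + sin φ₂, √((cos φ₁ + Bx)² + By²)) = -45.88795°
λₘ = λ₁ + atan2(By, cos φ₁ + Bx) = 87.49985°

45.888°S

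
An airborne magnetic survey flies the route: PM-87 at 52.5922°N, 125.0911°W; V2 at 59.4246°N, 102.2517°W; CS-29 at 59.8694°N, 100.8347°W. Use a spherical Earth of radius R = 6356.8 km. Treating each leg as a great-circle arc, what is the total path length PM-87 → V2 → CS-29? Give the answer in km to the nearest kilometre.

1689 km

PM-87→V2: c = 0.250974 rad, d = 1595.39 km
V2→CS-29: c = 0.014712 rad, d = 93.52 km
Total = 1595.39 + 93.52 = 1688.91 km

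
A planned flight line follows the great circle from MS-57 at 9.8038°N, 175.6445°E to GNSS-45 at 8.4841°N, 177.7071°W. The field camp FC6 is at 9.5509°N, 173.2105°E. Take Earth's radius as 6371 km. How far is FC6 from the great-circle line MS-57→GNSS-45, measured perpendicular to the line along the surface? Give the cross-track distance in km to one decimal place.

δ₁₃ = central angle MS-57→FC6 = 0.042109 rad  (haversine)
θ₁₃ = bearing MS-57→FC6 = 264.189°,  θ₁₂ = bearing MS-57→GNSS-45 = 100.826°
dₓₜ = R·arcsin(sin δ₁₃ · sin(θ₁₃ − θ₁₂)) = 6371·arcsin(0.04210·sin(163.362°)) = 76.792 km
|dₓₜ| = 76.792 km

76.8 km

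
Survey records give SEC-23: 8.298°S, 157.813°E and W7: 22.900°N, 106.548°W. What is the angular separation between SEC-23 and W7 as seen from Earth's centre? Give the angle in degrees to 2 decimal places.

98.38°

Δφ = 31.1980°,  Δλ = 95.6390°
a = sin²(Δφ/2) + cos φ₁ cos φ₂ sin²(Δλ/2) = 0.572864
c = 2·arcsin(√a) = 1.717044 rad = 98.3794°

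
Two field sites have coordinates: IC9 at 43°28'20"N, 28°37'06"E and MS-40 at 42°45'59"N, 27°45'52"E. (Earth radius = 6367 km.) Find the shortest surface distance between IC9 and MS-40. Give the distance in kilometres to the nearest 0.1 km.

104.6 km

IC9: φ = +43.47222°, λ = +28.61833°
MS-40: φ = +42.76639°, λ = +27.76444°
Δφ = -0.7058°,  Δλ = -0.8539°
a = sin²(Δφ/2) + cos φ₁ cos φ₂ sin²(Δλ/2) = 0.000068
c = 2·arcsin(√a) = 0.016434 rad = 0.9416°
d = R·c = 6367 × 0.016434 = 104.6 km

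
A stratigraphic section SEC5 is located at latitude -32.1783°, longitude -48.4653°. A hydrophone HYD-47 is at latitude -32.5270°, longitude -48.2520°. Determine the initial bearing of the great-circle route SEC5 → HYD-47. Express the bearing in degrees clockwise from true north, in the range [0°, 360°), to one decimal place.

Δλ = 0.2133°
y = sin Δλ · cos φ₂ = 0.003139
x = cos φ₁ sin φ₂ − sin φ₁ cos φ₂ cos Δλ = -0.006089
θ = atan2(y, x) = 152.7295° → 152.7295° (mod 360°)

152.7°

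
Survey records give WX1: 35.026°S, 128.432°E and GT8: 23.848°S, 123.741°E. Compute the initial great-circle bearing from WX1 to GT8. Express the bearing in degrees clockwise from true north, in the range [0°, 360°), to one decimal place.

Δλ = -4.6910°
y = sin Δλ · cos φ₂ = -0.074800
x = cos φ₁ sin φ₂ − sin φ₁ cos φ₂ cos Δλ = 0.192099
θ = atan2(y, x) = -21.2749° → 338.7251° (mod 360°)

338.7°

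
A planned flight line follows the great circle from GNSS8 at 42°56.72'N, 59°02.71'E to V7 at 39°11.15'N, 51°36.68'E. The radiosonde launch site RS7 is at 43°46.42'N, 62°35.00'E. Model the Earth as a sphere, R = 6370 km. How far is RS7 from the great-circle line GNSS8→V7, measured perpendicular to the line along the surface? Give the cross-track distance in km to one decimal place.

GNSS8: φ = +42.94533°, λ = +59.04517°
V7: φ = +39.18583°, λ = +51.61133°
RS7: φ = +43.77367°, λ = +62.58333°
δ₁₃ = central angle GNSS8→RS7 = 0.047164 rad  (haversine)
θ₁₃ = bearing GNSS8→RS7 = 70.942°,  θ₁₂ = bearing GNSS8→V7 = 238.635°
dₓₜ = R·arcsin(sin δ₁₃ · sin(θ₁₃ − θ₁₂)) = 6370·arcsin(0.04715·sin(-167.693°)) = -64.016 km
|dₓₜ| = 64.016 km

64.0 km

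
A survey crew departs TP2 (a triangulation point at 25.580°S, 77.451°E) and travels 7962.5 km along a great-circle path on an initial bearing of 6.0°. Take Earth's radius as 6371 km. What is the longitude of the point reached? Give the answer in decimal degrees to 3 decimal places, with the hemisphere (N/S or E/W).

85.607°E

δ = d/R = 7962.5/6371 = 1.249804 rad
φ₂ = arcsin(sin φ₁ cos δ + cos φ₁ sin δ cos θ)
   = arcsin(-0.43177·0.31551 + 0.90198·0.94892·0.99452) = 45.64289°
λ₂ = λ₁ + atan2(sin θ sin δ cos φ₁, cos δ − sin φ₁ sin φ₂) = 85.60741°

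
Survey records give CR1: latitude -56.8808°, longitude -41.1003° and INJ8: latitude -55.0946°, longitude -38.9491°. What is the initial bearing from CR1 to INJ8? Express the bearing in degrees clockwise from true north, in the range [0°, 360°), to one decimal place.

34.9°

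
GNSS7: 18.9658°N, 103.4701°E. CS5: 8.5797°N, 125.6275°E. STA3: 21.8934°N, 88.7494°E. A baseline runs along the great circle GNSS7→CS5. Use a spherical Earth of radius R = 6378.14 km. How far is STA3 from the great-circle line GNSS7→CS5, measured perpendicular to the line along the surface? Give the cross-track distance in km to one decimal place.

223.5 km

δ₁₃ = central angle GNSS7→STA3 = 0.246011 rad  (haversine)
θ₁₃ = bearing GNSS7→STA3 = 284.499°,  θ₁₂ = bearing GNSS7→CS5 = 112.772°
dₓₜ = R·arcsin(sin δ₁₃ · sin(θ₁₃ − θ₁₂)) = 6378.14·arcsin(0.24354·sin(171.727°)) = 223.540 km
|dₓₜ| = 223.540 km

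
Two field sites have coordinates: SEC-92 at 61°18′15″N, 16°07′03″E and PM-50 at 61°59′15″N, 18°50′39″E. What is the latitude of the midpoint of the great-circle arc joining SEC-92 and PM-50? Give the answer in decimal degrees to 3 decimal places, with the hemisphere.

SEC-92: φ = +61.30417°, λ = +16.11750°
PM-50: φ = +61.98750°, λ = +18.84417°
Bx = cos φ₂ cos Δλ = 0.469132,  By = cos φ₂ sin Δλ = 0.022343
φₘ = atan2(sin φ₁ + sin φ₂, √((cos φ₁ + Bx)² + By²)) = 61.65261°
λₘ = λ₁ + atan2(By, cos φ₁ + Bx) = 17.46577°

61.653°N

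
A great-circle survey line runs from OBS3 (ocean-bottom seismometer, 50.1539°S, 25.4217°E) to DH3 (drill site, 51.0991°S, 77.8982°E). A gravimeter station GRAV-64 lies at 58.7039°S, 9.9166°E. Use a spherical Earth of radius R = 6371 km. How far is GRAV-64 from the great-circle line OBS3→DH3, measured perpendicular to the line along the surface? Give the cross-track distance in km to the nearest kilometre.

1307 km

δ₁₃ = central angle OBS3→GRAV-64 = 0.215948 rad  (haversine)
θ₁₃ = bearing OBS3→GRAV-64 = 220.396°,  θ₁₂ = bearing OBS3→DH3 = 112.369°
dₓₜ = R·arcsin(sin δ₁₃ · sin(θ₁₃ − θ₁₂)) = 6371·arcsin(0.21427·sin(108.027°)) = 1307.282 km
|dₓₜ| = 1307.282 km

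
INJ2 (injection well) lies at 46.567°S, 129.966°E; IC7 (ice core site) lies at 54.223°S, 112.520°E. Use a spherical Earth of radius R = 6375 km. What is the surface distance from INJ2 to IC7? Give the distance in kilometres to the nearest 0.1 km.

Δφ = -7.6560°,  Δλ = -17.4460°
a = sin²(Δφ/2) + cos φ₁ cos φ₂ sin²(Δλ/2) = 0.013702
c = 2·arcsin(√a) = 0.234646 rad = 13.4442°
d = R·c = 6375 × 0.234646 = 1495.9 km

1495.9 km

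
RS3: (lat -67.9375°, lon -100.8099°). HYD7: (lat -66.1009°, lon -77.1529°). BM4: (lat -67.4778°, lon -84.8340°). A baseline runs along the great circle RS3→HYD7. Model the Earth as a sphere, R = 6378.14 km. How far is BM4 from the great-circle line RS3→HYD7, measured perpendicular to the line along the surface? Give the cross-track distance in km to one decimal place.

δ₁₃ = central angle RS3→BM4 = 0.105776 rad  (haversine)
θ₁₃ = bearing RS3→BM4 = 93.088°,  θ₁₂ = bearing RS3→HYD7 = 89.825°
dₓₜ = R·arcsin(sin δ₁₃ · sin(θ₁₃ − θ₁₂)) = 6378.14·arcsin(0.10558·sin(3.263°)) = 38.331 km
|dₓₜ| = 38.331 km

38.3 km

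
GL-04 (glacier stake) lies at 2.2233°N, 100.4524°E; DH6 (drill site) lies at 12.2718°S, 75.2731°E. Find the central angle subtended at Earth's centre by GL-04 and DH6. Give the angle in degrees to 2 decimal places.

Δφ = -14.4951°,  Δλ = -25.1793°
a = sin²(Δφ/2) + cos φ₁ cos φ₂ sin²(Δλ/2) = 0.062305
c = 2·arcsin(√a) = 0.504552 rad = 28.9087°

28.91°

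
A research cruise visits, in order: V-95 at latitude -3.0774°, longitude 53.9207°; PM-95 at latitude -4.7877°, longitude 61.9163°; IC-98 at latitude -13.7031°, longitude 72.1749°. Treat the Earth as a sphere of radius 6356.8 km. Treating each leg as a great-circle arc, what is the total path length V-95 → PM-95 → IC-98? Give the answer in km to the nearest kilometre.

V-95→PM-95: c = 0.142379 rad, d = 905.08 km
PM-95→IC-98: c = 0.235313 rad, d = 1495.84 km
Total = 905.08 + 1495.84 = 2400.91 km

2401 km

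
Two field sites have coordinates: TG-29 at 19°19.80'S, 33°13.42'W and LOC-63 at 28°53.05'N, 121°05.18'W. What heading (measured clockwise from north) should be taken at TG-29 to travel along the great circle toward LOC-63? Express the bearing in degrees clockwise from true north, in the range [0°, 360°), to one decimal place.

TG-29: φ = -19.33000°, λ = -33.22367°
LOC-63: φ = +28.88417°, λ = -121.08633°
Δλ = -87.8627°
y = sin Δλ · cos φ₂ = -0.874989
x = cos φ₁ sin φ₂ − sin φ₁ cos φ₂ cos Δλ = 0.466620
θ = atan2(y, x) = -61.9296° → 298.0704° (mod 360°)

298.1°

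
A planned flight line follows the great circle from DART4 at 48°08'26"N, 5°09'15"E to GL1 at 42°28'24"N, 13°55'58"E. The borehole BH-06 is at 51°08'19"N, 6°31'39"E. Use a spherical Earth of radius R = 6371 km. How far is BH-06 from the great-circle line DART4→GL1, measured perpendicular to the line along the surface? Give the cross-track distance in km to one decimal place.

DART4: φ = +48.14056°, λ = +5.15417°
GL1: φ = +42.47333°, λ = +13.93278°
BH-06: φ = +51.13861°, λ = +6.52750°
δ₁₃ = central angle DART4→BH-06 = 0.054577 rad  (haversine)
θ₁₃ = bearing DART4→BH-06 = 16.002°,  θ₁₂ = bearing DART4→GL1 = 129.354°
dₓₜ = R·arcsin(sin δ₁₃ · sin(θ₁₃ − θ₁₂)) = 6371·arcsin(0.05455·sin(-113.352°)) = -319.202 km
|dₓₜ| = 319.202 km

319.2 km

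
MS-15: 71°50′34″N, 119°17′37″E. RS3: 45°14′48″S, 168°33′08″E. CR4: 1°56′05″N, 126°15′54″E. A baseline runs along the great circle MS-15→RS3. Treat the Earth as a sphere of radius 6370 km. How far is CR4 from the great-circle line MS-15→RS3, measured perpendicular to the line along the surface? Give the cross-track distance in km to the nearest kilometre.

3283 km

MS-15: φ = +71.84278°, λ = +119.29361°
RS3: φ = -45.24667°, λ = +168.55222°
CR4: φ = +1.93472°, λ = +126.26500°
δ₁₃ = central angle MS-15→CR4 = 1.222576 rad  (haversine)
θ₁₃ = bearing MS-15→CR4 = 172.585°,  θ₁₂ = bearing MS-15→RS3 = 140.965°
dₓₜ = R·arcsin(sin δ₁₃ · sin(θ₁₃ − θ₁₂)) = 6370·arcsin(0.93998·sin(31.620°)) = 3282.645 km
|dₓₜ| = 3282.645 km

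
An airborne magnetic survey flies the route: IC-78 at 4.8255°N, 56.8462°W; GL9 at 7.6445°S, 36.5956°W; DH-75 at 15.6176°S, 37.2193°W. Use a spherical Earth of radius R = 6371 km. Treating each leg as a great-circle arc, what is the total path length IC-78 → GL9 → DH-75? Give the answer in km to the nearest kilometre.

3529 km

IC-78→GL9: c = 0.414387 rad, d = 2640.06 km
GL9→DH-75: c = 0.139564 rad, d = 889.16 km
Total = 2640.06 + 889.16 = 3529.22 km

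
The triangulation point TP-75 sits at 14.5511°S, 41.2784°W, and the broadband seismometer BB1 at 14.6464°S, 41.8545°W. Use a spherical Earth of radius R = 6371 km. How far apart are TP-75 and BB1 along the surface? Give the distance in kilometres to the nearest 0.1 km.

62.9 km

Δφ = -0.0953°,  Δλ = -0.5761°
a = sin²(Δφ/2) + cos φ₁ cos φ₂ sin²(Δλ/2) = 0.000024
c = 2·arcsin(√a) = 0.009871 rad = 0.5656°
d = R·c = 6371 × 0.009871 = 62.9 km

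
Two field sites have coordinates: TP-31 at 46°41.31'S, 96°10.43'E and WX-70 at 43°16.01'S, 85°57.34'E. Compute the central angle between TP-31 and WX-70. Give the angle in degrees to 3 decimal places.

7.989°

TP-31: φ = -46.68850°, λ = +96.17383°
WX-70: φ = -43.26683°, λ = +85.95567°
Δφ = 3.4217°,  Δλ = -10.2182°
a = sin²(Δφ/2) + cos φ₁ cos φ₂ sin²(Δλ/2) = 0.004853
c = 2·arcsin(√a) = 0.139433 rad = 7.9889°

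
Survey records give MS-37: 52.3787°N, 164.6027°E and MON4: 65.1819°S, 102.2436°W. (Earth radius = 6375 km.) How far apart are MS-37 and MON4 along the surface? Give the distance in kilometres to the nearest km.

15259 km

Δφ = -117.5606°,  Δλ = 93.1537°
a = sin²(Δφ/2) + cos φ₁ cos φ₂ sin²(Δλ/2) = 0.866504
c = 2·arcsin(√a) = 2.393530 rad = 137.1392°
d = R·c = 6375 × 2.393530 = 15258.8 km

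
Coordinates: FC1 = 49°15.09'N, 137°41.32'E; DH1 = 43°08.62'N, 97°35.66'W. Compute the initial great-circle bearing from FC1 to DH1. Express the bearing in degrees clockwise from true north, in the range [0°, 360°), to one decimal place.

38.2°

FC1: φ = +49.25150°, λ = +137.68867°
DH1: φ = +43.14367°, λ = -97.59433°
Δλ = 124.7170°
y = sin Δλ · cos φ₂ = 0.599747
x = cos φ₁ sin φ₂ − sin φ₁ cos φ₂ cos Δλ = 0.761175
θ = atan2(y, x) = 38.2354° → 38.2354° (mod 360°)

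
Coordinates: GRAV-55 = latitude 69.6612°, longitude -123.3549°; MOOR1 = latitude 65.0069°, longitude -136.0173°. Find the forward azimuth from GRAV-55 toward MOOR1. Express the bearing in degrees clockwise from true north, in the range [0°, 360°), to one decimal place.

Δλ = -12.6624°
y = sin Δλ · cos φ₂ = -0.092617
x = cos φ₁ sin φ₂ − sin φ₁ cos φ₂ cos Δλ = -0.071508
θ = atan2(y, x) = -127.6713° → 232.3287° (mod 360°)

232.3°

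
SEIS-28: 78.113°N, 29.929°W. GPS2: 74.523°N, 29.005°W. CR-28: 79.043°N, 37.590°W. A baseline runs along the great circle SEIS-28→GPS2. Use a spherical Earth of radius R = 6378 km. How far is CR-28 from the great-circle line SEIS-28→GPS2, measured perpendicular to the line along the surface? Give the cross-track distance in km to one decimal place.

δ₁₃ = central angle SEIS-28→CR-28 = 0.031023 rad  (haversine)
θ₁₃ = bearing SEIS-28→CR-28 = 305.225°,  θ₁₂ = bearing SEIS-28→GPS2 = 176.066°
dₓₜ = R·arcsin(sin δ₁₃ · sin(θ₁₃ − θ₁₂)) = 6378·arcsin(0.03102·sin(129.158°)) = 153.417 km
|dₓₜ| = 153.417 km

153.4 km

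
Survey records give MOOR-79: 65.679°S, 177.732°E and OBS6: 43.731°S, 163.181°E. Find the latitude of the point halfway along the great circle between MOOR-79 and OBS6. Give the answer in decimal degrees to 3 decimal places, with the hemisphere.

Bx = cos φ₂ cos Δλ = 0.699416,  By = cos φ₂ sin Δλ = -0.181546
φₘ = atan2(sin φ₁ + sin φ₂, √((cos φ₁ + Bx)² + By²)) = -54.90666°
λₘ = λ₁ + atan2(By, cos φ₁ + Bx) = 168.45364°

54.907°S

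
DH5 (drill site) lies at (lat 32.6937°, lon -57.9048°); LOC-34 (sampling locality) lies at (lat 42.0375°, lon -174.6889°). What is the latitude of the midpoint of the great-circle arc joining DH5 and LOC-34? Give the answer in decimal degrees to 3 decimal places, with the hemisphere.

55.399°N

Bx = cos φ₂ cos Δλ = -0.334686,  By = cos φ₂ sin Δλ = -0.663022
φₘ = atan2(sin φ₁ + sin φ₂, √((cos φ₁ + Bx)² + By²)) = 55.39925°
λₘ = λ₁ + atan2(By, cos φ₁ + Bx) = -110.50668°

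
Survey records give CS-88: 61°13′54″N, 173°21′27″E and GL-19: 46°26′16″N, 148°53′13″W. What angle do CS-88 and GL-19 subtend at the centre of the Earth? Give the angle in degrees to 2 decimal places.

26.18°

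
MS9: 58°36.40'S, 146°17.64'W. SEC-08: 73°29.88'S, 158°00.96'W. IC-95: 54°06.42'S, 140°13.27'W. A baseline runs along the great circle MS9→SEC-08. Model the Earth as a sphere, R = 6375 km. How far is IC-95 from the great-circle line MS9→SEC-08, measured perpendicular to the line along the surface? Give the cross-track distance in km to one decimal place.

282.5 km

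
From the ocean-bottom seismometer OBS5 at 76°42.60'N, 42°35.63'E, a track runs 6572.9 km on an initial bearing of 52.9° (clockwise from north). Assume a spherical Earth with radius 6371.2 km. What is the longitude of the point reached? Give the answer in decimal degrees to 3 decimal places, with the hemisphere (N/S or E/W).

162.000°E

OBS5: φ = +76.71000°, λ = +42.59383°
δ = d/R = 6572.9/6371.2 = 1.031658 rad
φ₂ = arcsin(sin φ₁ cos δ + cos φ₁ sin δ cos θ)
   = arcsin(0.97322·0.51340 + 0.22988·0.85815·0.60321) = 38.21713°
λ₂ = λ₁ + atan2(sin θ sin δ cos φ₁, cos δ − sin φ₁ sin φ₂) = 161.99985°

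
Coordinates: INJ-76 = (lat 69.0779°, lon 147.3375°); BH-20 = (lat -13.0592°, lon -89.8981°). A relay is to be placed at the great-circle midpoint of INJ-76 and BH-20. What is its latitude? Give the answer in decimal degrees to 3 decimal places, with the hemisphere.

40.244°N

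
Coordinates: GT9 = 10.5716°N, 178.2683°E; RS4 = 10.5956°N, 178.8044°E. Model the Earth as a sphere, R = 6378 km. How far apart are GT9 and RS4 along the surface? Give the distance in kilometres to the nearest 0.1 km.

58.7 km

Δφ = 0.0240°,  Δλ = 0.5361°
a = sin²(Δφ/2) + cos φ₁ cos φ₂ sin²(Δλ/2) = 0.000021
c = 2·arcsin(√a) = 0.009207 rad = 0.5275°
d = R·c = 6378 × 0.009207 = 58.7 km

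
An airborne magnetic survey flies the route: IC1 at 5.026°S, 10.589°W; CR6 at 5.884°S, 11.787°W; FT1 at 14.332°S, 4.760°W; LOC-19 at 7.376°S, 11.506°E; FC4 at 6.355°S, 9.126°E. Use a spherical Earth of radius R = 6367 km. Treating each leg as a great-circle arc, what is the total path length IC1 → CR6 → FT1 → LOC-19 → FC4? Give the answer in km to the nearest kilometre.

3597 km

IC1→CR6: c = 0.025641 rad, d = 163.26 km
CR6→FT1: c = 0.190497 rad, d = 1212.89 km
FT1→LOC-19: c = 0.303896 rad, d = 1934.91 km
LOC-19→FC4: c = 0.044926 rad, d = 286.04 km
Total = 163.26 + 1212.89 + 1934.91 + 286.04 = 3597.10 km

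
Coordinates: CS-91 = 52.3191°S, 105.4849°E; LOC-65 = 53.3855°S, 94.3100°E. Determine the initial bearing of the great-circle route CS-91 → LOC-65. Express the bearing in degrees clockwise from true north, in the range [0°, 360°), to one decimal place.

256.6°

Δλ = -11.1749°
y = sin Δλ · cos φ₂ = -0.115590
x = cos φ₁ sin φ₂ − sin φ₁ cos φ₂ cos Δλ = -0.027561
θ = atan2(y, x) = -103.4109° → 256.5891° (mod 360°)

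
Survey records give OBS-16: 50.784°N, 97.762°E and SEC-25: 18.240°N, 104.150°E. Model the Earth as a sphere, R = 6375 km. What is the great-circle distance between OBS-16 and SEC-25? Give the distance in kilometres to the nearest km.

Δφ = -32.5440°,  Δλ = 6.3880°
a = sin²(Δφ/2) + cos φ₁ cos φ₂ sin²(Δλ/2) = 0.080375
c = 2·arcsin(√a) = 0.574893 rad = 32.9390°
d = R·c = 6375 × 0.574893 = 3664.9 km

3665 km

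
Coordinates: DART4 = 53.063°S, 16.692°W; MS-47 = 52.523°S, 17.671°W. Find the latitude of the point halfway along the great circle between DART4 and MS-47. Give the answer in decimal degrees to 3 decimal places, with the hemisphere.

52.794°S

Bx = cos φ₂ cos Δλ = 0.608354,  By = cos φ₂ sin Δλ = -0.010396
φₘ = atan2(sin φ₁ + sin φ₂, √((cos φ₁ + Bx)² + By²)) = -52.79401°
λₘ = λ₁ + atan2(By, cos φ₁ + Bx) = -17.18454°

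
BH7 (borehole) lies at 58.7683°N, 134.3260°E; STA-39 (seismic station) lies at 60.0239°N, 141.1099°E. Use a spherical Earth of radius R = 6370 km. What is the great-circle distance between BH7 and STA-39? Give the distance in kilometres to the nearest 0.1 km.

Δφ = 1.2556°,  Δλ = 6.7839°
a = sin²(Δφ/2) + cos φ₁ cos φ₂ sin²(Δλ/2) = 0.001027
c = 2·arcsin(√a) = 0.064103 rad = 3.6728°
d = R·c = 6370 × 0.064103 = 408.3 km

408.3 km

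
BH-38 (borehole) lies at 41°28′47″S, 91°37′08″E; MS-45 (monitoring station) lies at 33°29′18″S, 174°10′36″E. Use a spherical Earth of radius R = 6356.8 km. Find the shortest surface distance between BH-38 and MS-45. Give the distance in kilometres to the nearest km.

BH-38: φ = -41.47972°, λ = +91.61889°
MS-45: φ = -33.48833°, λ = +174.17667°
Δφ = 7.9914°,  Δλ = 82.5578°
a = sin²(Δφ/2) + cos φ₁ cos φ₂ sin²(Δλ/2) = 0.276802
c = 2·arcsin(√a) = 1.108062 rad = 63.4873°
d = R·c = 6356.8 × 1.108062 = 7043.7 km

7044 km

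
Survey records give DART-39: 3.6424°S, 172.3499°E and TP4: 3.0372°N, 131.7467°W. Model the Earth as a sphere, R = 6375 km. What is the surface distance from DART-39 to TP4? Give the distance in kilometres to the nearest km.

Δφ = 6.6796°,  Δλ = 55.9034°
a = sin²(Δφ/2) + cos φ₁ cos φ₂ sin²(Δλ/2) = 0.222347
c = 2·arcsin(√a) = 0.982066 rad = 56.2682°
d = R·c = 6375 × 0.982066 = 6260.7 km

6261 km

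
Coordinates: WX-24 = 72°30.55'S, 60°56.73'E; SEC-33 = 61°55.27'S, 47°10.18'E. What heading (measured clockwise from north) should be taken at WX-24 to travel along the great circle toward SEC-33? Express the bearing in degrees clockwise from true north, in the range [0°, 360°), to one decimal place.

326.7°

WX-24: φ = -72.50917°, λ = +60.94550°
SEC-33: φ = -61.92117°, λ = +47.16967°
Δλ = -13.7758°
y = sin Δλ · cos φ₂ = -0.112082
x = cos φ₁ sin φ₂ − sin φ₁ cos φ₂ cos Δλ = 0.170832
θ = atan2(y, x) = -33.2686° → 326.7314° (mod 360°)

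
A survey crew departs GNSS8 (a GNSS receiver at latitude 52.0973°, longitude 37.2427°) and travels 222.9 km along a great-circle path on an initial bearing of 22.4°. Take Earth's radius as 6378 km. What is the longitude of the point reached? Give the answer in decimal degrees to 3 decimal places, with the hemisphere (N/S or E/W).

δ = d/R = 222.9/6378 = 0.034948 rad
φ₂ = arcsin(sin φ₁ cos δ + cos φ₁ sin δ cos θ)
   = arcsin(0.78906·0.99939 + 0.61432·0.03494·0.92455) = 53.94173°
λ₂ = λ₁ + atan2(sin θ sin δ cos φ₁, cos δ − sin φ₁ sin φ₂) = 38.53891°

38.539°E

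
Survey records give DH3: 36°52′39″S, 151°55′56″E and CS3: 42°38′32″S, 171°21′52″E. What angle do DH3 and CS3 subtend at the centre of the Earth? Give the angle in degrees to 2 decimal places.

DH3: φ = -36.87750°, λ = +151.93222°
CS3: φ = -42.64222°, λ = +171.36444°
Δφ = -5.7647°,  Δλ = 19.4322°
a = sin²(Δφ/2) + cos φ₁ cos φ₂ sin²(Δλ/2) = 0.019288
c = 2·arcsin(√a) = 0.278664 rad = 15.9663°

15.97°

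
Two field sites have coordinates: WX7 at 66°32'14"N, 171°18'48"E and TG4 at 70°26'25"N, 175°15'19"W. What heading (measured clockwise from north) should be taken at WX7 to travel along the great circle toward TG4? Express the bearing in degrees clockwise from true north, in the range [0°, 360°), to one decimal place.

WX7: φ = +66.53722°, λ = +171.31333°
TG4: φ = +70.44028°, λ = -175.25528°
Δλ = 13.4314°
y = sin Δλ · cos φ₂ = 0.077765
x = cos φ₁ sin φ₂ − sin φ₁ cos φ₂ cos Δλ = 0.076468
θ = atan2(y, x) = 45.4817° → 45.4817° (mod 360°)

45.5°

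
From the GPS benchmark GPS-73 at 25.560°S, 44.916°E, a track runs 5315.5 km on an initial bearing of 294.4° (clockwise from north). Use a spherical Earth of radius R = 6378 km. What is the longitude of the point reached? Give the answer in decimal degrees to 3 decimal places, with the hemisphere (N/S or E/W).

δ = d/R = 5315.5/6378 = 0.833412 rad
φ₂ = arcsin(sin φ₁ cos δ + cos φ₁ sin δ cos θ)
   = arcsin(-0.43146·0.67235 + 0.90213·0.74023·0.41310) = -0.81511°
λ₂ = λ₁ + atan2(sin θ sin δ cos φ₁, cos δ − sin φ₁ sin φ₂) = 2.52525°

2.525°E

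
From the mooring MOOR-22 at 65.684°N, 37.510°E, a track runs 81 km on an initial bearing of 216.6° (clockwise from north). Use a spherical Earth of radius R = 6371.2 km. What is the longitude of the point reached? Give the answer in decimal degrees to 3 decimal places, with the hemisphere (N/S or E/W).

36.479°E

δ = d/R = 81/6371.2 = 0.012713 rad
φ₂ = arcsin(sin φ₁ cos δ + cos φ₁ sin δ cos θ)
   = arcsin(0.91129·0.99992 + 0.41177·0.01271·-0.80282) = 65.09565°
λ₂ = λ₁ + atan2(sin θ sin δ cos φ₁, cos δ − sin φ₁ sin φ₂) = 36.47862°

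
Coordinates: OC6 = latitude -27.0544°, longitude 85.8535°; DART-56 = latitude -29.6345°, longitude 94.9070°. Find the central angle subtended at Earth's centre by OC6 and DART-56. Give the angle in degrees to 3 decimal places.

8.372°

Δφ = -2.5801°,  Δλ = 9.0535°
a = sin²(Δφ/2) + cos φ₁ cos φ₂ sin²(Δλ/2) = 0.005329
c = 2·arcsin(√a) = 0.146126 rad = 8.3724°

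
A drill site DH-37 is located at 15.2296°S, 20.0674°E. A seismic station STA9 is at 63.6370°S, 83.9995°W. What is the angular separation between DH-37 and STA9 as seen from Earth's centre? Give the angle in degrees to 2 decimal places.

82.46°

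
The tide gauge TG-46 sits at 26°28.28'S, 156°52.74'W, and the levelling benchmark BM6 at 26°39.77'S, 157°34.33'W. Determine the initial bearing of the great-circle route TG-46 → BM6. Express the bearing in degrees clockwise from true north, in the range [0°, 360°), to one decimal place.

TG-46: φ = -26.47133°, λ = -156.87900°
BM6: φ = -26.66283°, λ = -157.57217°
Δλ = -0.6932°
y = sin Δλ · cos φ₂ = -0.010811
x = cos φ₁ sin φ₂ − sin φ₁ cos φ₂ cos Δλ = -0.003371
θ = atan2(y, x) = -107.3198° → 252.6802° (mod 360°)

252.7°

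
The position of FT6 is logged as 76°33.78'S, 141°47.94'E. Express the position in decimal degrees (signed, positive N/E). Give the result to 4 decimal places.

-76.5630°, +141.7990°

lat: 76.5630° S → -76.5630°
lon: 141.7990° E → +141.7990°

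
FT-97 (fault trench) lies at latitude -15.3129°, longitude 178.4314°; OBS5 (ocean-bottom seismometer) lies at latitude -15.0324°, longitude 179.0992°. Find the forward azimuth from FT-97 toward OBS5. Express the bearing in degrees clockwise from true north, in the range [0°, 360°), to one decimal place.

66.6°

Δλ = 0.6678°
y = sin Δλ · cos φ₂ = 0.011256
x = cos φ₁ sin φ₂ − sin φ₁ cos φ₂ cos Δλ = 0.004878
θ = atan2(y, x) = 66.5687° → 66.5687° (mod 360°)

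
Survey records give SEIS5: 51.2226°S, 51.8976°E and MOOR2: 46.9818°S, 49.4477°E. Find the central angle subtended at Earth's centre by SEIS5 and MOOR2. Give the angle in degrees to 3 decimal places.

4.533°

Δφ = 4.2408°,  Δλ = -2.4499°
a = sin²(Δφ/2) + cos φ₁ cos φ₂ sin²(Δλ/2) = 0.001564
c = 2·arcsin(√a) = 0.079121 rad = 4.5333°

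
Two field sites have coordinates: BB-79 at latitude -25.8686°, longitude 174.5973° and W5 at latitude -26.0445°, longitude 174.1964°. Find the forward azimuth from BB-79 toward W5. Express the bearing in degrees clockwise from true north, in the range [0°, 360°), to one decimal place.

243.9°

Δλ = -0.4009°
y = sin Δλ · cos φ₂ = -0.006286
x = cos φ₁ sin φ₂ − sin φ₁ cos φ₂ cos Δλ = -0.003080
θ = atan2(y, x) = -116.0995° → 243.9005° (mod 360°)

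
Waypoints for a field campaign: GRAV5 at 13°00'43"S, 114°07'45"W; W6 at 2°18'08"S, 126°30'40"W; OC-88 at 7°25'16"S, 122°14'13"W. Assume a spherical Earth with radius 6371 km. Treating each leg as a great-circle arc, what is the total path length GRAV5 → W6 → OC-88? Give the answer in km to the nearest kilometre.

GRAV5: φ = -13.01194°, λ = -114.12917°
W6: φ = -2.30222°, λ = -126.51111°
OC-88: φ = -7.42111°, λ = -122.23694°
GRAV5→W6: c = 0.284020 rad, d = 1809.49 km
W6→OC-88: c = 0.116203 rad, d = 740.33 km
Total = 1809.49 + 740.33 = 2549.82 km

2550 km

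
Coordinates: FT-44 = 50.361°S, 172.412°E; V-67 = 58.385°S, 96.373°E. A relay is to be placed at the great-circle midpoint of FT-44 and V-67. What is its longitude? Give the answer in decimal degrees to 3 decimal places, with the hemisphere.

138.768°E

Bx = cos φ₂ cos Δλ = 0.126471,  By = cos φ₂ sin Δλ = -0.508724
φₘ = atan2(sin φ₁ + sin φ₂, √((cos φ₁ + Bx)² + By²)) = -60.48049°
λₘ = λ₁ + atan2(By, cos φ₁ + Bx) = 138.76810°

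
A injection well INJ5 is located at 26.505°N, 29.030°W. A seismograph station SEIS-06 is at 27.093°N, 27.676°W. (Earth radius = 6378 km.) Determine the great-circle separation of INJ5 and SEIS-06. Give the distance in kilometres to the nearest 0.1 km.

Δφ = 0.5880°,  Δλ = 1.3540°
a = sin²(Δφ/2) + cos φ₁ cos φ₂ sin²(Δλ/2) = 0.000138
c = 2·arcsin(√a) = 0.023457 rad = 1.3440°
d = R·c = 6378 × 0.023457 = 149.6 km

149.6 km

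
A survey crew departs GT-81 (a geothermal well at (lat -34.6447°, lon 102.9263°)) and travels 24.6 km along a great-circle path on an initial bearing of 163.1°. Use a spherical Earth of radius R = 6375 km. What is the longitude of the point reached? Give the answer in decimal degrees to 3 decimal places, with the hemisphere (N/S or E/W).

103.005°E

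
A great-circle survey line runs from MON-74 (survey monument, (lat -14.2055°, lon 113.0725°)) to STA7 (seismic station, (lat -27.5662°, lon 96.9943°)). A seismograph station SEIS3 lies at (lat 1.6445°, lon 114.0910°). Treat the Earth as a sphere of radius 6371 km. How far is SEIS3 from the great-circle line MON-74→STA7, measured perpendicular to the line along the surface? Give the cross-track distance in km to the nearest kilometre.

δ₁₃ = central angle MON-74→SEIS3 = 0.277195 rad  (haversine)
θ₁₃ = bearing MON-74→SEIS3 = 3.723°,  θ₁₂ = bearing MON-74→STA7 = 225.699°
dₓₜ = R·arcsin(sin δ₁₃ · sin(θ₁₃ − θ₁₂)) = 6371·arcsin(0.27366·sin(-221.976°)) = 1172.692 km
|dₓₜ| = 1172.692 km

1173 km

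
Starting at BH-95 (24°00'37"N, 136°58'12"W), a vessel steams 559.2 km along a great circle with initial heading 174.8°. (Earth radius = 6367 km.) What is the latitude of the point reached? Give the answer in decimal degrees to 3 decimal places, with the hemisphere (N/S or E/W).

BH-95: φ = +24.01028°, λ = -136.97000°
δ = d/R = 559.2/6367 = 0.087828 rad
φ₂ = arcsin(sin φ₁ cos δ + cos φ₁ sin δ cos θ)
   = arcsin(0.40690·0.99615 + 0.91347·0.08771·-0.99588) = 18.99809°
λ₂ = λ₁ + atan2(sin θ sin δ cos φ₁, cos δ − sin φ₁ sin φ₂) = -136.48826°

18.998°N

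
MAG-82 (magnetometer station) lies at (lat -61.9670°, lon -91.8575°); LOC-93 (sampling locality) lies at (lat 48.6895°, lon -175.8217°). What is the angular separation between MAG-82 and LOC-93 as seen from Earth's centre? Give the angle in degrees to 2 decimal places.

129.08°

Δφ = 110.6565°,  Δλ = -83.9642°
a = sin²(Δφ/2) + cos φ₁ cos φ₂ sin²(Δλ/2) = 0.815197
c = 2·arcsin(√a) = 2.252857 rad = 129.0792°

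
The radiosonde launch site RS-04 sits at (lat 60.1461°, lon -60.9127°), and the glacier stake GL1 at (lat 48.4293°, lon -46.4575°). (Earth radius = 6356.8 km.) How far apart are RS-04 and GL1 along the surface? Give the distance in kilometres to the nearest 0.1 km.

Δφ = -11.7168°,  Δλ = 14.4552°
a = sin²(Δφ/2) + cos φ₁ cos φ₂ sin²(Δλ/2) = 0.015647
c = 2·arcsin(√a) = 0.250829 rad = 14.3715°
d = R·c = 6356.8 × 0.250829 = 1594.5 km

1594.5 km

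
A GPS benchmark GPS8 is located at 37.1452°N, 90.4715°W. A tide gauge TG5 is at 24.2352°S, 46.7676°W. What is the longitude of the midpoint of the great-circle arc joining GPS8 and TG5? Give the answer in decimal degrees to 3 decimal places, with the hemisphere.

67.077°W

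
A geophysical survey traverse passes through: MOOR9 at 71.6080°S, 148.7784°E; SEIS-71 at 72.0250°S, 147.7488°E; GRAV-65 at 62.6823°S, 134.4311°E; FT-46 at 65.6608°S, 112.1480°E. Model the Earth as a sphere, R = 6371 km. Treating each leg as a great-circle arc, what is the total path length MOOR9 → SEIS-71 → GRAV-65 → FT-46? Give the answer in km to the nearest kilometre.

2360 km

MOOR9→SEIS-71: c = 0.009188 rad, d = 58.53 km
SEIS-71→GRAV-65: c = 0.185054 rad, d = 1178.98 km
GRAV-65→FT-46: c = 0.176157 rad, d = 1122.30 km
Total = 58.53 + 1178.98 + 1122.30 = 2359.81 km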